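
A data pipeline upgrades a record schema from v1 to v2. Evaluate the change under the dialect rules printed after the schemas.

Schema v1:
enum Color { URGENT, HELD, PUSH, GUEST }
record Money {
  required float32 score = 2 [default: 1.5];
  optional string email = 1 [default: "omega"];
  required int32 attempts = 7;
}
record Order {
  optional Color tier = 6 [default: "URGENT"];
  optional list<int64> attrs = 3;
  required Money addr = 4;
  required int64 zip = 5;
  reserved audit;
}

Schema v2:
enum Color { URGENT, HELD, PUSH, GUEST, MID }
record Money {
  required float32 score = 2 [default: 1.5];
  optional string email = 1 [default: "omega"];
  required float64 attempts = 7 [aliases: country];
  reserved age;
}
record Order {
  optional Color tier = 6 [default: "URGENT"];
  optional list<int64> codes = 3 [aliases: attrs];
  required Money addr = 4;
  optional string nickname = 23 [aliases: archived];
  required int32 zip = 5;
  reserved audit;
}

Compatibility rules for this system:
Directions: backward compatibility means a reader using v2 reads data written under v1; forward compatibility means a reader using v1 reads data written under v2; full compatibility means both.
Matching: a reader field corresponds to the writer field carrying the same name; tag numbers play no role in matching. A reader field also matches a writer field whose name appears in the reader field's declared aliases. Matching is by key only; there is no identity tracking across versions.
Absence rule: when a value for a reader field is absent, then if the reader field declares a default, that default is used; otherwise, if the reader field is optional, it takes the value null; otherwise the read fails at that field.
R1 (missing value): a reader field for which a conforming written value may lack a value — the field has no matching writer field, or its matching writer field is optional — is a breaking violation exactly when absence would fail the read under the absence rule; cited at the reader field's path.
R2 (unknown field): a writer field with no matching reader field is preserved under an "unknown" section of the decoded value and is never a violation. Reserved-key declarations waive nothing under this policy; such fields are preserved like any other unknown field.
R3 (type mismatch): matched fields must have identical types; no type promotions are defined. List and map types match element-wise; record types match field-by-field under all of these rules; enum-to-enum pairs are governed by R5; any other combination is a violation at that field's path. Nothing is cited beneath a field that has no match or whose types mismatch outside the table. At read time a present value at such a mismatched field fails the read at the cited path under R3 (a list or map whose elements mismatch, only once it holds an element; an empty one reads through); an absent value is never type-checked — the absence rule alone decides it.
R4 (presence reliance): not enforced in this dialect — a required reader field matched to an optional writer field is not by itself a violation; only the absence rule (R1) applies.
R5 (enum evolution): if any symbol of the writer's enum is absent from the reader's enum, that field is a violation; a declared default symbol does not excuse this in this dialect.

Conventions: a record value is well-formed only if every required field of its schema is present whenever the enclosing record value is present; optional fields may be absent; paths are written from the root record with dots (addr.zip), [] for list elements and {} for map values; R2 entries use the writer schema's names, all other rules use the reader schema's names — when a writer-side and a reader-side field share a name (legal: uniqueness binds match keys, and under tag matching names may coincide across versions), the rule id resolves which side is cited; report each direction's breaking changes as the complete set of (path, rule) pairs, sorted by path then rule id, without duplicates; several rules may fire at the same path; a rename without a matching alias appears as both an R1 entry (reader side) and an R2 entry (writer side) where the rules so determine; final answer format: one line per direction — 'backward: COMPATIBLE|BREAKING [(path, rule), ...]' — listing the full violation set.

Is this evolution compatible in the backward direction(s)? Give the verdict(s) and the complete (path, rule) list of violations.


backward: BREAKING [(addr.attempts, R3), (zip, R3)]

the writer's type comes first in each Order pair
checking backward for Order: reader v2 against writer v1:
  tier: Color -> Color, writer optional; from tier
  codes: list<int64> -> list<int64>, writer optional; from attrs
  addr: Money -> Money, writer required; from addr
  nickname: no writer match
  zip: int64 -> int32, writer required; from zip
  addr.score: float32 -> float32, writer required; from addr.score
  addr.email: string -> string, writer optional; from addr.email
  addr.attempts: int32 -> float64, writer required; from addr.attempts
  violation R3 at addr.attempts
  violation R3 at zip
  => backward: BREAKING (2)
ruling out the remaining Order differences:
  enum Color (field tier in record Order): symbol MID added -> fires only in the forward direction of Order, which is not asked here
  added field nickname to record Order: optional string, tag 23 (in v2 it sits immediately before zip) -> inert for the asked Order verdict: nothing fires
  renamed field attrs to codes in record Order (alias attrs declared on the renamed field) -> inert for the asked Order verdict: nothing fires


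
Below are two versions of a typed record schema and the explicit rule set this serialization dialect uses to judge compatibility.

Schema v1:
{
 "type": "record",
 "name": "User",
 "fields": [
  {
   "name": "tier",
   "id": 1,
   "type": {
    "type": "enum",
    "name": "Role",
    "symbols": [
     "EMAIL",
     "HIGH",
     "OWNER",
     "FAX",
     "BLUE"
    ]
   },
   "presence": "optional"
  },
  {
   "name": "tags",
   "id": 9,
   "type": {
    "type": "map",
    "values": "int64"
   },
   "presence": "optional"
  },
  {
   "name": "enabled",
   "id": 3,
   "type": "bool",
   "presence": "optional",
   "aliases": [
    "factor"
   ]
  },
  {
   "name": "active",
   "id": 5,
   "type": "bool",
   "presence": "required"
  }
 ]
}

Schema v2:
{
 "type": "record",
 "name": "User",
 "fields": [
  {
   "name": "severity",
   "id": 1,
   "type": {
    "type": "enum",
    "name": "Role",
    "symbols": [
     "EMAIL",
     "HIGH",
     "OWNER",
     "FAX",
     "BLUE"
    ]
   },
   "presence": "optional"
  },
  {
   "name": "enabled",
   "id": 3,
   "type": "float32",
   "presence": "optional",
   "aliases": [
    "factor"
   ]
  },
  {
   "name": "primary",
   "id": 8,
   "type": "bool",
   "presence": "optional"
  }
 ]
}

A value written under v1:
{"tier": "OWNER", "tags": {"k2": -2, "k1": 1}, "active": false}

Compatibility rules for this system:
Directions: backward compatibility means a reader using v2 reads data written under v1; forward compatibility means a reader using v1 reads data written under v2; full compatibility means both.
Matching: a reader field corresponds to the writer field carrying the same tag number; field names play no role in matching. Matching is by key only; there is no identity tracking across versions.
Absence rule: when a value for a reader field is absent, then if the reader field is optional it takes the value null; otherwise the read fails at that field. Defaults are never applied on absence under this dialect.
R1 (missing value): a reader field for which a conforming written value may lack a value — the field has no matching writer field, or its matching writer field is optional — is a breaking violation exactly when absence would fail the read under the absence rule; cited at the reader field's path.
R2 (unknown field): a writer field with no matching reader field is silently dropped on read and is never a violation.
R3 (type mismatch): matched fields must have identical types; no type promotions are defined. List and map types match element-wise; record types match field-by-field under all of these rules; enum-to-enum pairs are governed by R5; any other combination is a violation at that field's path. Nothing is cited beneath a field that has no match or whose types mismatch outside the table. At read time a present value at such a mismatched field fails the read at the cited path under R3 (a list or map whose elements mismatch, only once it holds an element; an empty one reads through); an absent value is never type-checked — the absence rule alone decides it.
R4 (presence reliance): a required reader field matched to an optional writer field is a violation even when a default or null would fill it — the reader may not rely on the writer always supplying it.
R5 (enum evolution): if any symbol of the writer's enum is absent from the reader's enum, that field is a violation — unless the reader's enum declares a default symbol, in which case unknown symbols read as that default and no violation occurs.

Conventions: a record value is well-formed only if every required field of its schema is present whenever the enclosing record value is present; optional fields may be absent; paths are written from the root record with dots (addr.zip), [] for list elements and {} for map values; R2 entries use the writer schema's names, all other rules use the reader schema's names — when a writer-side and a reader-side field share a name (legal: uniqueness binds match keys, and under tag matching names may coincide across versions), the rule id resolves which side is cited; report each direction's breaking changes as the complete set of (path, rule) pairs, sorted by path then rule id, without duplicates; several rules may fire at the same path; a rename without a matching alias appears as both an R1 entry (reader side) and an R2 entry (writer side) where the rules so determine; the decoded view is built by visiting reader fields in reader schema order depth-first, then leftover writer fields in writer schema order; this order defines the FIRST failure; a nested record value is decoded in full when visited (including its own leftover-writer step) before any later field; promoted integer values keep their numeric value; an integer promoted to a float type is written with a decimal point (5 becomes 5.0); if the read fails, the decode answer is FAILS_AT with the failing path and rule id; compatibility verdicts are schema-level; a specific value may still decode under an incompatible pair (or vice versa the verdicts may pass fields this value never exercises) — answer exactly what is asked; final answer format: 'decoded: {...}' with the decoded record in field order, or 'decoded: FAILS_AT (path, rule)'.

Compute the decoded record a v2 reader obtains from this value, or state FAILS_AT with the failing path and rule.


each type pair in User: writer, then reader
decode (reader v2):
  severity := "OWNER" (from writer tier)
  enabled := null (absent, optional -> null)
  primary := null (absent, optional -> null)
  writer tags: unknown -> dropped
  writer active: unknown -> dropped
  => decoded: {"severity": "OWNER", "enabled": null, "primary": null}
the other User changes do not affect what is asked:
  field enabled in record User: type bool changed to float32 -> matters for User compatibility verdicts, not for this value's decode

decoded: {"severity": "OWNER", "enabled": null, "primary": null}


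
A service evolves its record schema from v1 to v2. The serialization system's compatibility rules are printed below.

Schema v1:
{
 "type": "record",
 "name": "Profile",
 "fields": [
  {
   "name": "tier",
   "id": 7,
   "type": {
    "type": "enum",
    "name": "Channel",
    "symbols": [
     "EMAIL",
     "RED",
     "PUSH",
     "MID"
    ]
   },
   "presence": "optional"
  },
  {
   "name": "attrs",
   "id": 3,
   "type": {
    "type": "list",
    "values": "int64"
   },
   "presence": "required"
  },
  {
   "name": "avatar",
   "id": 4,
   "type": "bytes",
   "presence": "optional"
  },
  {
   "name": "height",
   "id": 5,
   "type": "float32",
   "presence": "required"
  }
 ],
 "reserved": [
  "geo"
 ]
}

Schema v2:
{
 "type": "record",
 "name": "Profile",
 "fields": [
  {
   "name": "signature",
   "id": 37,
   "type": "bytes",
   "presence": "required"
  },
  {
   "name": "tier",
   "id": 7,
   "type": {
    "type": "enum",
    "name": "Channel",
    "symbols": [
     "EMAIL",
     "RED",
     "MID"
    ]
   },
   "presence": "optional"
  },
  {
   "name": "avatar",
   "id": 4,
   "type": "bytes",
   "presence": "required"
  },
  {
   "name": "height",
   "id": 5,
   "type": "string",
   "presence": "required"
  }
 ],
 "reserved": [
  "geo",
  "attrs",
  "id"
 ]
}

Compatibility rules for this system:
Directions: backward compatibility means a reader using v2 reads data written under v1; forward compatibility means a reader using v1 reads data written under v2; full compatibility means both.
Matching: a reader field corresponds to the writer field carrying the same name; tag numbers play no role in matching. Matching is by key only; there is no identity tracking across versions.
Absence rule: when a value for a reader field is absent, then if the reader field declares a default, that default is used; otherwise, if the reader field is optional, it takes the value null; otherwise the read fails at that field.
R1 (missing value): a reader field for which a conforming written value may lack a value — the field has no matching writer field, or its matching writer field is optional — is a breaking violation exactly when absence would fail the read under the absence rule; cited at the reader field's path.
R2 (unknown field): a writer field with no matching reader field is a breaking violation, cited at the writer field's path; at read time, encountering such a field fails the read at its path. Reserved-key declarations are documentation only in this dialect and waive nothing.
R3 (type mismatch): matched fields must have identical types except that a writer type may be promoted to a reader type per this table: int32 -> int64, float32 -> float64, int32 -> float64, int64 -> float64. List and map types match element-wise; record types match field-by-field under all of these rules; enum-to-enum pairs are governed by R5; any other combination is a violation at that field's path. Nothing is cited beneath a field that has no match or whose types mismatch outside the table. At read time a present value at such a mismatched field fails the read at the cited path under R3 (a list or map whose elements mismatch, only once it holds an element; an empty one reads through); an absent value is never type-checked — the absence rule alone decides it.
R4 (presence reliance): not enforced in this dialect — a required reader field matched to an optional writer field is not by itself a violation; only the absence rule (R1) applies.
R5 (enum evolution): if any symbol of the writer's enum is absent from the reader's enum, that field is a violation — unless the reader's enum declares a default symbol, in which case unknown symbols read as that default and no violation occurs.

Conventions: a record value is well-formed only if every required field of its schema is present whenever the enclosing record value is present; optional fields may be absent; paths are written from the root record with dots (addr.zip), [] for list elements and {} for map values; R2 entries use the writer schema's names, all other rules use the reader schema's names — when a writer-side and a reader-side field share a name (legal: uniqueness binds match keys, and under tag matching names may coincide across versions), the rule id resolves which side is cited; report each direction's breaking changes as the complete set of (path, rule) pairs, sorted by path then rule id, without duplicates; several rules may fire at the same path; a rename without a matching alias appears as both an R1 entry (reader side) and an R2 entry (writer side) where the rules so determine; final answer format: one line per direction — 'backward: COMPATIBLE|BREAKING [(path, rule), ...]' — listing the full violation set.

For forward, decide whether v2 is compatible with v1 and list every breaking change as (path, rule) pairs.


forward: BREAKING [(attrs, R1), (height, R3), (signature, R2)]

in Profile below, arrows point writer -> reader
forward on Profile — v1 reading data written by v2:
  tier <- tier (Channel -> Channel, writer optional)
  attrs: no writer-side match
  avatar <- avatar (bytes -> bytes, writer required)
  height <- height (string -> float32, writer required)
  writer field signature has no reader counterpart
  breaking: (attrs, R1)
  breaking: (height, R3)
  breaking: (signature, R2)
  forward on Profile therefore BREAKING (3)
the other Profile changes do not affect what is asked:
  field avatar in record Profile: optional changed to required -> fires only in the backward direction of Profile, which is not asked here
  enum Channel (field tier in record Profile): symbol PUSH removed -> fires only in the backward direction of Profile, which is not asked here


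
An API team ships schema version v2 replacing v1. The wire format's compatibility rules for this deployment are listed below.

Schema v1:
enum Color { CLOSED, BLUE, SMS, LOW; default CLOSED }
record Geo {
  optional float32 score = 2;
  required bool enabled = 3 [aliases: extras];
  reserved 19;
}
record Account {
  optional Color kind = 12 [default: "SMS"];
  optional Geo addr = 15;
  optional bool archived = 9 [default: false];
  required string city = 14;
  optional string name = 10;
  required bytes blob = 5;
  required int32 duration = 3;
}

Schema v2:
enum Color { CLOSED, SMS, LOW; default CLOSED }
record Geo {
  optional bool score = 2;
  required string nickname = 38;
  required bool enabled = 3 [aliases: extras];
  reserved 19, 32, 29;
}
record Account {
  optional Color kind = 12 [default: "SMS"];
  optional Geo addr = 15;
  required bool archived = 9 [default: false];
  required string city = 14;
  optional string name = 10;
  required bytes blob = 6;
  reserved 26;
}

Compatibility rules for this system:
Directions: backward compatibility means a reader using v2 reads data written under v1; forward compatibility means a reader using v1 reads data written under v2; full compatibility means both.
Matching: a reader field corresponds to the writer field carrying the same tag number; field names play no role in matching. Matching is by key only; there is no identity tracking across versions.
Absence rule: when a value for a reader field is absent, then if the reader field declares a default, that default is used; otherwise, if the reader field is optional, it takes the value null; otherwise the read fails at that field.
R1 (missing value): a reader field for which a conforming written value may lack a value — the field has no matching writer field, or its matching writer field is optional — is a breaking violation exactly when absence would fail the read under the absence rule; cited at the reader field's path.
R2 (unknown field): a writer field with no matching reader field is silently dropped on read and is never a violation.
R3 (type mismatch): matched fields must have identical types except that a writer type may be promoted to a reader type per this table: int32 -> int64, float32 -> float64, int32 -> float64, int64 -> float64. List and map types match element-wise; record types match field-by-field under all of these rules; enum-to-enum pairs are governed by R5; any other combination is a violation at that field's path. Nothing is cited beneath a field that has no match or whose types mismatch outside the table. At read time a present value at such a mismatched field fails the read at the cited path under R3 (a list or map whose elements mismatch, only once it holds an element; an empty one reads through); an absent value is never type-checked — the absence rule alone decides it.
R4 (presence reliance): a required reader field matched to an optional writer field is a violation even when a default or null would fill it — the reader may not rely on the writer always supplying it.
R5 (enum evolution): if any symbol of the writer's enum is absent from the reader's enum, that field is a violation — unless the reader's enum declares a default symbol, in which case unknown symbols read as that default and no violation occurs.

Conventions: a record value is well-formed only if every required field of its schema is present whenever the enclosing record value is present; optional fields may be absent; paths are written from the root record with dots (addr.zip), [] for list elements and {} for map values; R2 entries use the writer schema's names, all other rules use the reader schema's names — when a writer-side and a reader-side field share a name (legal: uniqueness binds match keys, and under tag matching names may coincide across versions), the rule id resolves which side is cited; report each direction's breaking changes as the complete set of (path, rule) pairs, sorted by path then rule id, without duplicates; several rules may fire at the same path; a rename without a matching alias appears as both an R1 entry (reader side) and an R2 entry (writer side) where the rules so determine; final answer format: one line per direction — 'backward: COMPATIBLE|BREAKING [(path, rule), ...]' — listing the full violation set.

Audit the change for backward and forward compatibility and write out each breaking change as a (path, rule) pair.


arrows below run writer -> reader for Account
backward for Account (reader v2, writer v1):
  kind: paired with writer kind (Color -> Color; writer optional)
  addr: paired with writer addr (Geo -> Geo; writer optional)
  archived: paired with writer archived (bool -> bool; writer optional)
  city: paired with writer city (string -> string; writer required)
  name: paired with writer name (string -> string; writer optional)
  no writer field matches reader blob
  leftover writer field: blob
  leftover writer field: duration
  addr.score: paired with writer addr.score (float32 -> bool; writer optional)
  no writer field matches reader addr.nickname
  addr.enabled: paired with writer addr.enabled (bool -> bool; writer required)
  rule R1 violated at addr.nickname
  rule R3 violated at addr.score
  rule R4 violated at archived
  rule R1 violated at blob
  => 4 violation(s): backward is BREAKING for Account
forward for Account (reader v1, writer v2):
  kind: paired with writer kind (Color -> Color; writer optional)
  addr: paired with writer addr (Geo -> Geo; writer optional)
  archived: paired with writer archived (bool -> bool; writer required)
  city: paired with writer city (string -> string; writer required)
  name: paired with writer name (string -> string; writer optional)
  no writer field matches reader blob
  no writer field matches reader duration
  leftover writer field: blob
  addr.score: paired with writer addr.score (bool -> float32; writer optional)
  addr.enabled: paired with writer addr.enabled (bool -> bool; writer required)
  leftover writer field: addr.nickname
  rule R3 violated at addr.score
  rule R1 violated at blob
  rule R1 violated at duration
  => 3 violation(s): forward is BREAKING for Account

backward: BREAKING [(addr.nickname, R1), (addr.score, R3), (archived, R4), (blob, R1)]; forward: BREAKING [(addr.score, R3), (blob, R1), (duration, R1)]


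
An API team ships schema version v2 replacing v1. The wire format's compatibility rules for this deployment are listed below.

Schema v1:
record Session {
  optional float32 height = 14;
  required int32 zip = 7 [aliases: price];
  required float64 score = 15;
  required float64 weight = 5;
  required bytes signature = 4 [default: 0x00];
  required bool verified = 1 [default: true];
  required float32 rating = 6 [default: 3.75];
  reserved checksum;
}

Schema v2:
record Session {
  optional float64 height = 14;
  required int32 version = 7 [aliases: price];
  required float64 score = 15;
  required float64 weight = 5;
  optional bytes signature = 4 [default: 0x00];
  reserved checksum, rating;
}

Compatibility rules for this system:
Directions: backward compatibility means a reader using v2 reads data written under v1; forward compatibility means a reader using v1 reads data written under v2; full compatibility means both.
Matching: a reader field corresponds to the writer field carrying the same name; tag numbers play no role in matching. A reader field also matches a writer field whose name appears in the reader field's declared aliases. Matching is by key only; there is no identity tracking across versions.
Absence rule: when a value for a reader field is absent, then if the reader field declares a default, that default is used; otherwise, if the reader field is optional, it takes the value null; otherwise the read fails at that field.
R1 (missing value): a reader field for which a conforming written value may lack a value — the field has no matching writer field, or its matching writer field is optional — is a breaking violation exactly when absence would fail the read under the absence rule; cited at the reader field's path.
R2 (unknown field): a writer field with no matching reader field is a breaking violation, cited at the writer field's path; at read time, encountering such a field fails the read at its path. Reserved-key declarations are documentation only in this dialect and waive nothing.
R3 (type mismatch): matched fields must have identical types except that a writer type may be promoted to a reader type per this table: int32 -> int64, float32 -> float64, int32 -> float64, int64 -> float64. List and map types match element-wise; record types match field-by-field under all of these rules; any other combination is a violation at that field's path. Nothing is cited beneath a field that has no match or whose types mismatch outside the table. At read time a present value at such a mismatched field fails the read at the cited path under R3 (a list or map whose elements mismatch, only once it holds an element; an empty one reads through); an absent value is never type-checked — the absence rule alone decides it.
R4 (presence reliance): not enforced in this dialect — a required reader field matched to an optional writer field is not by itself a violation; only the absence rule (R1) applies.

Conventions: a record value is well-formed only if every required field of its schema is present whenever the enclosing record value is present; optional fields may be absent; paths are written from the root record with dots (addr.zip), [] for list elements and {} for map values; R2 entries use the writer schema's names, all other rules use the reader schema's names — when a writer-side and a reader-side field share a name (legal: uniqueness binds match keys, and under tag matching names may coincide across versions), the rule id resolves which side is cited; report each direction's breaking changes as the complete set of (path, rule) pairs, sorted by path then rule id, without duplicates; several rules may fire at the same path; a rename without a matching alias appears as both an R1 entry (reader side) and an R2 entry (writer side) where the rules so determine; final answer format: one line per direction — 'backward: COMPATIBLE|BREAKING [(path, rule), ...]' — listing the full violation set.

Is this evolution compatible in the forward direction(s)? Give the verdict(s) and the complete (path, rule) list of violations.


each type pair in Session: writer, then reader
forward for Session (reader v1, writer v2):
  height <- height (float64 -> float32, writer optional)
  zip has no writer counterpart
  score <- score (float64 -> float64, writer required)
  weight <- weight (float64 -> float64, writer required)
  signature <- signature (bytes -> bytes, writer optional)
  verified has no writer counterpart
  rating has no writer counterpart
  leftover writer field: version
  breaking: (height, R3)
  breaking: (version, R2)
  breaking: (zip, R1)
  forward on Session therefore BREAKING (3)
diffs on Session not affecting the asked answer:
  removed field verified from record Session -> its effect on Session is confined to the backward direction, not asked
  field signature in record Session: required changed to optional -> no rule fires on it in Session's dialect; the asked verdict holds
  removed field rating from record Session (its key "rating" joins the reserved list) -> its effect on Session is confined to the backward direction, not asked

forward: BREAKING [(height, R3), (version, R2), (zip, R1)]


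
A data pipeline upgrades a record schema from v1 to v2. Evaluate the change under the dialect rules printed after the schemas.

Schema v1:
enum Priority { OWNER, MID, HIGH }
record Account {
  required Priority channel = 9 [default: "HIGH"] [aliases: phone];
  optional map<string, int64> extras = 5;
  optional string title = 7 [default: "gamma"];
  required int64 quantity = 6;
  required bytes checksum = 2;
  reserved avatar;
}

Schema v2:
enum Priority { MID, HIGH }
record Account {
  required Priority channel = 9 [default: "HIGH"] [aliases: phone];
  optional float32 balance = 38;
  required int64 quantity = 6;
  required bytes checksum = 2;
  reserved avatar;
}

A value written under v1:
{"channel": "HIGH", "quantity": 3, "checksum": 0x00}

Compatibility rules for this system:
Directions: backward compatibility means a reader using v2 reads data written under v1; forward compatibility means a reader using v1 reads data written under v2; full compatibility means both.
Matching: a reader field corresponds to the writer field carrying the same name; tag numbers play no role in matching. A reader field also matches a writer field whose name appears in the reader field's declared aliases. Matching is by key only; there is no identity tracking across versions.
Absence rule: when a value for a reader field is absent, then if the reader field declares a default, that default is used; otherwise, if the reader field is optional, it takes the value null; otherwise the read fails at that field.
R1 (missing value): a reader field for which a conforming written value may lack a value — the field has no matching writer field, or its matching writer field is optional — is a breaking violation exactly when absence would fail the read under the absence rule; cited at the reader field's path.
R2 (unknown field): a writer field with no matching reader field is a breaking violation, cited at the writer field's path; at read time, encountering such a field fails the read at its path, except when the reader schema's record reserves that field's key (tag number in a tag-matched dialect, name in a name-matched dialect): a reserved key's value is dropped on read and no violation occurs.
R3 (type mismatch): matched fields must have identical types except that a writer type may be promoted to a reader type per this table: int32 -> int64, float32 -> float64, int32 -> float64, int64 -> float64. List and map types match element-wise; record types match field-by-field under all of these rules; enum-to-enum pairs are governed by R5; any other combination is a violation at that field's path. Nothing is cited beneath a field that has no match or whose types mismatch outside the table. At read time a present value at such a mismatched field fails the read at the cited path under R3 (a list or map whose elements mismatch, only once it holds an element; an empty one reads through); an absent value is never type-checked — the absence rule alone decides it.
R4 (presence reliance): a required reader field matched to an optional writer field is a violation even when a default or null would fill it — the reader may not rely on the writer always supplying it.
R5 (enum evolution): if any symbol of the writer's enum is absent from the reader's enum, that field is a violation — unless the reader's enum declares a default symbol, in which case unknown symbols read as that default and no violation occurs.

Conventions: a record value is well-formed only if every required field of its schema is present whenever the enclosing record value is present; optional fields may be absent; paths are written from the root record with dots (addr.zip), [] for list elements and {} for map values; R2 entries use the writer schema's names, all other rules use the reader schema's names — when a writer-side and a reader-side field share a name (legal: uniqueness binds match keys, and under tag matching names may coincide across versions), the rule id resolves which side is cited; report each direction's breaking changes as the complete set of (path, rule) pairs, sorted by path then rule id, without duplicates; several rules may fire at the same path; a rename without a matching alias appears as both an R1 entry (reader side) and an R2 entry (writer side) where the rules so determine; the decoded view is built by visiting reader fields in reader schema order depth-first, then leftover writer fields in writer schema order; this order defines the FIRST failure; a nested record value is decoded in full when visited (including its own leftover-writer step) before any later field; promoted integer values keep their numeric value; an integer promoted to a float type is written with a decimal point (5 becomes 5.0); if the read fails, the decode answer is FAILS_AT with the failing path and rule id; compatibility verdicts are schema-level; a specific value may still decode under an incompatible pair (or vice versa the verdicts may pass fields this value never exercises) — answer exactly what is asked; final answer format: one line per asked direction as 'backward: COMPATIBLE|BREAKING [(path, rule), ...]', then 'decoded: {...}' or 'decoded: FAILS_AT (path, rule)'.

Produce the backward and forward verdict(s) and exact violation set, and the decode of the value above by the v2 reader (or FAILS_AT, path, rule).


backward: BREAKING [(channel, R5), (extras, R2), (title, R2)]; forward: BREAKING [(balance, R2)]; decoded: {"channel": "HIGH", "balance": null, "quantity": 3, "checksum": 0x00}

the writer's type comes first in each Account pair
checking backward for Account: reader v2 against writer v1:
  channel <- channel (Priority -> Priority, writer required)
  balance: no writer match
  quantity <- quantity (int64 -> int64, writer required)
  checksum <- checksum (bytes -> bytes, writer required)
  leftover writer field: extras
  leftover writer field: title
  R5 fires at channel
  R2 fires at extras
  R2 fires at title
  backward on Account therefore BREAKING (3)
checking forward for Account: reader v1 against writer v2:
  channel <- channel (Priority -> Priority, writer required)
  extras: no writer match
  title: no writer match
  quantity <- quantity (int64 -> int64, writer required)
  checksum <- checksum (bytes -> bytes, writer required)
  leftover writer field: balance
  R2 fires at balance
  forward on Account therefore BREAKING (1)
migrating the Account value to v2:
  channel := "HIGH"
  balance := null (absent, optional -> null)
  quantity := 3
  checksum := 0x00
  => decoded: {"channel": "HIGH", "balance": null, "quantity": 3, "checksum": 0x00}


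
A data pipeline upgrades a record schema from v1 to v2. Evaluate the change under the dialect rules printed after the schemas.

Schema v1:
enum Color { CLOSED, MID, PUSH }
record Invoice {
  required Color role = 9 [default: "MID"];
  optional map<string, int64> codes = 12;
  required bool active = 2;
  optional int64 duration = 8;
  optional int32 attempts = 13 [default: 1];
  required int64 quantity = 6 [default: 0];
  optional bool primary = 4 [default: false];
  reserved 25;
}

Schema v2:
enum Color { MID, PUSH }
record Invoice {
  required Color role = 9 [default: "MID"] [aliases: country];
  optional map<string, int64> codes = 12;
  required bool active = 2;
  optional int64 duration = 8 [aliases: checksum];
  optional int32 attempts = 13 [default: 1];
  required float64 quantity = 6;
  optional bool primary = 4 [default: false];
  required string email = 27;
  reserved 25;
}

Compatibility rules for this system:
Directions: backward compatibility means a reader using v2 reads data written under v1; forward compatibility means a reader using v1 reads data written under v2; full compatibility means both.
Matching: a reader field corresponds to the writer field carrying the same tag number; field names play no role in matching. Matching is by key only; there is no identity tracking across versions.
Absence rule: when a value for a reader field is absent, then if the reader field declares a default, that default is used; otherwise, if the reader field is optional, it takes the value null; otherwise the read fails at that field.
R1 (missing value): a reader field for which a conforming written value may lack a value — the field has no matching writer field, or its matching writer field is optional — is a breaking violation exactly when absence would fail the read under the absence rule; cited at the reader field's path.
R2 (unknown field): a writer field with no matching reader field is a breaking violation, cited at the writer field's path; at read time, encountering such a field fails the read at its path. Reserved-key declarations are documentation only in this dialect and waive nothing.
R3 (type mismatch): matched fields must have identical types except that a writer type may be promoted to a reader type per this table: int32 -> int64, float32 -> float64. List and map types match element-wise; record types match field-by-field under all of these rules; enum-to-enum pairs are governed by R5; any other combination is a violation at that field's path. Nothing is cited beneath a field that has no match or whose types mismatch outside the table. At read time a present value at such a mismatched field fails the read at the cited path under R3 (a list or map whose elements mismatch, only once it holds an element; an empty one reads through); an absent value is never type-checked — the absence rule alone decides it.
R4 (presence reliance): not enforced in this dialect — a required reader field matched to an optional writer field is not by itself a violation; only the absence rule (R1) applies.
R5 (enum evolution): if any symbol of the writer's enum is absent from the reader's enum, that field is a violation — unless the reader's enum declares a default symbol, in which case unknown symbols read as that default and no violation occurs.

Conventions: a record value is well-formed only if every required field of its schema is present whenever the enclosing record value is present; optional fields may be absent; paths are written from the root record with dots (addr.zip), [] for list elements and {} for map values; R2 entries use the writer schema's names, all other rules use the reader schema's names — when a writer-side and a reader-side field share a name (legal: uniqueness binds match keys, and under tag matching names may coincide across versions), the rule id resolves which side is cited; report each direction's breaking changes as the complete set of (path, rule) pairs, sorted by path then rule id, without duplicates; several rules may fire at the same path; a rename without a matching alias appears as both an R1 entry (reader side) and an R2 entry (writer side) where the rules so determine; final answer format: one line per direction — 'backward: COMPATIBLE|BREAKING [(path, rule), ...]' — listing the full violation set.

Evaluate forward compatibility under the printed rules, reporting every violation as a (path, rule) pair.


the writer's type comes first in each Invoice pair
forward pass over Invoice, reader schema v1, writer schema v2:
  writer required, Color -> Color: reader role maps from writer role
  writer optional, map<string, int64> -> map<string, int64>: reader codes maps from writer codes
  writer required, bool -> bool: reader active maps from writer active
  writer optional, int64 -> int64: reader duration maps from writer duration
  writer optional, int32 -> int32: reader attempts maps from writer attempts
  writer required, float64 -> int64: reader quantity maps from writer quantity
  writer optional, bool -> bool: reader primary maps from writer primary
  writer field email has no reader counterpart
  violation R2 at email
  violation R3 at quantity
  => forward verdict for Invoice: BREAKING, 2 violation(s)
the other Invoice changes do not affect what is asked:
  enum Color (field role in record Invoice): symbol CLOSED removed -> matters only for Invoice's backward compatibility — outside the asked direction

forward: BREAKING [(email, R2), (quantity, R3)]
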